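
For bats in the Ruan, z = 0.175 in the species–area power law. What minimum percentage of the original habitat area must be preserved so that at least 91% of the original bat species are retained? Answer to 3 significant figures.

Need (A_new/A_old)^0.175 = 0.91, so A_new/A_old = 0.91^(1/0.175) = 0.91^5.714
ln(A_new/A_old) = ln 0.91 / 0.175 = -0.0943 / 0.175 = -0.5389
A_new/A_old = e^-0.5389 ≈ 0.5834

58.3%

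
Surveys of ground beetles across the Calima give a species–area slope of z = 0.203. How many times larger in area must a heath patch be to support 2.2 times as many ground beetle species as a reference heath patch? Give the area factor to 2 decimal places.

(A₂/A₁)^0.203 = 2.2, so A₂/A₁ = 2.2^(1/0.203) = 2.2^4.926
ln(A₂/A₁) = ln 2.2 / 0.203 = 0.7885 / 0.203 = 3.8840
A₂/A₁ = e^3.8840 ≈ 48.62

48.62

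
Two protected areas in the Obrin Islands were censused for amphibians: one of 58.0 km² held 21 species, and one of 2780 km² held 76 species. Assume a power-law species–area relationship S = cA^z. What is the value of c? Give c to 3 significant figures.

z = ln(S₂/S₁) / ln(A₂/A₁) = ln(76/21) / ln(2780/58) = 1.2862 / 3.8698 = 0.3324
c = S₁ / A₁^z = 21 / 58^0.3324 = 21 / 3.856 = 5.446

5.45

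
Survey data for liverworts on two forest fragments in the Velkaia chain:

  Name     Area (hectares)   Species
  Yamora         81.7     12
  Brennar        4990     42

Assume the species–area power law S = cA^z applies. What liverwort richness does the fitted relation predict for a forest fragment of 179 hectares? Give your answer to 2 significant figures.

z = ln(42/12) / ln(4990/81.7) = 1.2528 / 4.1121 = 0.3047
c = 12 / 81.7^0.3047 = 12 / 3.824 = 3.138
S₃ = 3.138 × 179^0.3047 = 3.138 × 4.857 ≈ 15.24

15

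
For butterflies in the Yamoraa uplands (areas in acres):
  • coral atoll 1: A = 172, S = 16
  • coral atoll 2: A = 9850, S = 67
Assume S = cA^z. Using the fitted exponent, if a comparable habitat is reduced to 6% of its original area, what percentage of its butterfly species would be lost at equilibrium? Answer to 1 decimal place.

z = ln(67/16) / ln(9850/172) = 1.4321 / 4.0477 = 0.3538
S_new/S_old = (A_new/A_old)^z = 0.06^0.3538 = exp(0.3538 × -2.8134) = 0.3696
Fraction lost = 1 − 0.3696 = 0.6304

63.0%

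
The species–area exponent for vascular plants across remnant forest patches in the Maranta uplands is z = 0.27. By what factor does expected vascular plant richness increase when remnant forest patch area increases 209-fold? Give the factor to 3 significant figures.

4.23

S₂/S₁ = (A₂/A₁)^z = 209^0.27
ln(S₂/S₁) = 0.27 × ln 209 = 0.27 × 5.3423 = 1.4424
S₂/S₁ = e^1.4424 ≈ 4.231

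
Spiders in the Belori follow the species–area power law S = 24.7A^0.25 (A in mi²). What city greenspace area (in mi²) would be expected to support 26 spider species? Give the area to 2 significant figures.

26 = 24.7 × A^0.25  ⇒  A^0.25 = 26/24.7 = 1.053
ln A = ln(1.053) / 0.25 = 0.0513 / 0.25 = 0.2052
A = e^0.2052 ≈ 1.228 mi²

1.2 mi²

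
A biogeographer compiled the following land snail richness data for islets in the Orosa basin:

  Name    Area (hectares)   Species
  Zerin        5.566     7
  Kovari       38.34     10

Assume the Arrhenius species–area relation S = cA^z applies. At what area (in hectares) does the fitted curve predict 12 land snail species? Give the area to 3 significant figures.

z = ln(10/7) / ln(38.34/5.566) = 0.3567 / 1.9298 = 0.1848
c = 7 / 5.566^0.1848 = 7 / 1.373 = 5.097
A = (12/5.097)^(1/0.1848) ⇒ ln A = ln(2.354)/0.1848 = 4.6330
A = e^4.6330 ≈ 102.8 hectares

103 hectares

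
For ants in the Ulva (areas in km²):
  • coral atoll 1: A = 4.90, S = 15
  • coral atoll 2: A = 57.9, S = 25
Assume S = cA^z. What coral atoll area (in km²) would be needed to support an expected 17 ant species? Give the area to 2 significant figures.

z = ln(25/15) / ln(57.9/4.9) = 0.5108 / 2.4695 = 0.2069
c = 15 / 4.9^0.2069 = 15 / 1.389 = 10.8
A = (17/10.8)^(1/0.2069) ⇒ ln A = ln(1.574)/0.2069 = 2.1943
A = e^2.1943 ≈ 8.974 km²

9.0 km²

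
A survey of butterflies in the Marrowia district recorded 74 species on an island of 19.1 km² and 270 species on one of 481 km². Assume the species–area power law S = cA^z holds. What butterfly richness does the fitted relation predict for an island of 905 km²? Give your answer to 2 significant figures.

z = ln(270/74) / ln(481/19.1) = 1.2944 / 3.2262 = 0.4012
c = 74 / 19.1^0.4012 = 74 / 3.266 = 22.66
S₃ = 22.66 × 905^0.4012 = 22.66 × 15.35 ≈ 347.9

350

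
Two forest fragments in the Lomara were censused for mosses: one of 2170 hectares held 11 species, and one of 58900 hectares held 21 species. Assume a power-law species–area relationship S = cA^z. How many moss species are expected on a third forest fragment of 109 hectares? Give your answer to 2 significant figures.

z = ln(21/11) / ln(58900/2170) = 0.6466 / 3.3011 = 0.1959
c = 11 / 2170^0.1959 = 11 / 4.504 = 2.443
S₃ = 2.443 × 109^0.1959 = 2.443 × 2.507 ≈ 6.123

6.1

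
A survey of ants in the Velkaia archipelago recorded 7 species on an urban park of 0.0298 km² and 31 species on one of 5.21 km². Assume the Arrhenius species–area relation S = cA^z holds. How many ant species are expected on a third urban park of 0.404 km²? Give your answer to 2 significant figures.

z = ln(31/7) / ln(5.21/0.0298) = 1.4881 / 5.1638 = 0.2882
c = 7 / 0.0298^0.2882 = 7 / 0.3633 = 19.27
S₃ = 19.27 × 0.404^0.2882 = 19.27 × 0.7701 ≈ 14.84

15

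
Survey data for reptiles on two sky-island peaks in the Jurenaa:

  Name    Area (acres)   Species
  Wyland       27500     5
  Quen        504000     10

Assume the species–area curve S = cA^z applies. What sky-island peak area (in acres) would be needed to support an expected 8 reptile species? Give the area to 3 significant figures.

198000 acres

z = ln(10/5) / ln(504000/27500) = 0.6931 / 2.9084 = 0.2383
c = 5 / 27500^0.2383 = 5 / 11.43 = 0.4375
A = (8/0.4375)^(1/0.2383) ⇒ ln A = ln(18.29)/0.2383 = 12.1940
A = e^12.1940 ≈ 197608 acres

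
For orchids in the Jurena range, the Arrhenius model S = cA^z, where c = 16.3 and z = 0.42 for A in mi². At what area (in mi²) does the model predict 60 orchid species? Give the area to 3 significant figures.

60 = 16.3 × A^0.42  ⇒  A^0.42 = 60/16.3 = 3.681
ln A = ln(3.681) / 0.42 = 1.3032 / 0.42 = 3.1028
A = e^3.1028 ≈ 22.26 mi²

22.3 mi²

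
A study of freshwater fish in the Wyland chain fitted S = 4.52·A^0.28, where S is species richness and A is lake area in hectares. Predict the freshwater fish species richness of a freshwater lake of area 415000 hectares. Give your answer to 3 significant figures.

169

S = 4.52 × 415000^0.28
ln S = ln 4.52 + 0.28 × ln 415000 = 1.5085 + 0.28 × 12.9360 = 5.1306
S = e^5.1306 ≈ 169.1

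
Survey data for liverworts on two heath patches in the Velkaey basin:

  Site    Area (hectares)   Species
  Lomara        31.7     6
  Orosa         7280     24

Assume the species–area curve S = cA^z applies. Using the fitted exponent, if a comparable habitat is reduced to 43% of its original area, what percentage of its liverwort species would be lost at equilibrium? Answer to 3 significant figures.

19.4%

z = ln(24/6) / ln(7280/31.7) = 1.3863 / 5.4366 = 0.2550
S_new/S_old = (A_new/A_old)^z = 0.43^0.2550 = exp(0.2550 × -0.8440) = 0.8064
Fraction lost = 1 − 0.8064 = 0.1936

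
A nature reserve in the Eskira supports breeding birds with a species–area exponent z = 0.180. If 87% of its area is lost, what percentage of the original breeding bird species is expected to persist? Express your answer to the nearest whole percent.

69%

S_new/S_old = (A_new/A_old)^z = 0.13^0.18
= exp(0.18 × ln 0.13) = exp(0.18 × -2.0402) = exp(-0.3672) ≈ 0.6926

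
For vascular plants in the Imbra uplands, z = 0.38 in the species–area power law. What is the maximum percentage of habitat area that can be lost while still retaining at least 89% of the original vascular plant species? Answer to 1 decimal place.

Need (A_new/A_old)^0.38 = 0.89, so A_new/A_old = 0.89^(1/0.38) = 0.89^2.632
ln(A_new/A_old) = ln 0.89 / 0.38 = -0.1165 / 0.38 = -0.3067
A_new/A_old = e^-0.3067 ≈ 0.7359
Fraction that can be lost = 1 − 0.7359 = 0.2641

26.4%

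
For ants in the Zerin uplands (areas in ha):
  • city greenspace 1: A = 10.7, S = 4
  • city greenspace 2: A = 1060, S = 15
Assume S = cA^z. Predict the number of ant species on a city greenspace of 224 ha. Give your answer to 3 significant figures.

z = ln(15/4) / ln(1060/10.7) = 1.3218 / 4.5958 = 0.2876
c = 4 / 10.7^0.2876 = 4 / 1.977 = 2.023
S₃ = 2.023 × 224^0.2876 = 2.023 × 4.742 ≈ 9.593

9.59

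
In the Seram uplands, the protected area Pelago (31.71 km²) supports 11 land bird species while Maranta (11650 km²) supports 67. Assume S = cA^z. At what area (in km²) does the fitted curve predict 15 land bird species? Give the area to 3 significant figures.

87.4 km²

z = ln(67/11) / ln(11650/31.71) = 1.8068 / 5.9064 = 0.3059
c = 11 / 31.71^0.3059 = 11 / 2.879 = 3.821
A = (15/3.821)^(1/0.3059) ⇒ ln A = ln(3.926)/0.3059 = 4.4705
A = e^4.4705 ≈ 87.4 km²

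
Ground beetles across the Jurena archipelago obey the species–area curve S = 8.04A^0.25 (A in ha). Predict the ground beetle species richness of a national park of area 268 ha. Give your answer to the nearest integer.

33 species

S = 8.04 × 268^0.25
ln S = ln 8.04 + 0.25 × ln 268 = 2.0844 + 0.25 × 5.5910 = 3.4822
S = e^3.4822 ≈ 32.53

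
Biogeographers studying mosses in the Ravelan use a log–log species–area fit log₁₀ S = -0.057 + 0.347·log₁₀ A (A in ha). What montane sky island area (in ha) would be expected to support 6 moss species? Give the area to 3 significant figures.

6 = 0.877 × A^0.347  ⇒  A^0.347 = 6/0.877 = 6.841
ln A = ln(6.841) / 0.347 = 1.9230 / 0.347 = 5.5418
A = e^5.5418 ≈ 255.1 ha

255 ha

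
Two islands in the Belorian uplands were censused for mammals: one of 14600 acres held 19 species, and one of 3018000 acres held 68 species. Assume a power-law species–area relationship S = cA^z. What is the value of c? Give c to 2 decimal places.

z = ln(S₂/S₁) / ln(A₂/A₁) = ln(68/19) / ln(3018000/14600) = 1.2751 / 5.3313 = 0.2392
c = S₁ / A₁^z = 19 / 14600^0.2392 = 19 / 9.908 = 1.918

1.92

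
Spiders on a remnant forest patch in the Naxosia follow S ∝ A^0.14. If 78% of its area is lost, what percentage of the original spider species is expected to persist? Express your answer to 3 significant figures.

80.9%

S_new/S_old = (A_new/A_old)^z = 0.22^0.14
= exp(0.14 × ln 0.22) = exp(0.14 × -1.5141) = exp(-0.2120) ≈ 0.809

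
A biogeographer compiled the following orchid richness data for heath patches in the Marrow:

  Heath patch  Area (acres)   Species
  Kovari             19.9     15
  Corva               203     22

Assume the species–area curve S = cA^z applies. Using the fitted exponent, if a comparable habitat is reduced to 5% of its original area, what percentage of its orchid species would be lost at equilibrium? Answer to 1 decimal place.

z = ln(22/15) / ln(203/19.9) = 0.3830 / 2.3225 = 0.1649
S_new/S_old = (A_new/A_old)^z = 0.05^0.1649 = exp(0.1649 × -2.9957) = 0.6102
Fraction lost = 1 − 0.6102 = 0.3898

39.0%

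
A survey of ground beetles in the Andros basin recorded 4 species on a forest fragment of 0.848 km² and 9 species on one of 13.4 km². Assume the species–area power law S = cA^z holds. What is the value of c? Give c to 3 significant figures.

z = ln(S₂/S₁) / ln(A₂/A₁) = ln(9/4) / ln(13.4/0.848) = 0.8109 / 2.7601 = 0.2938
c = S₁ / A₁^z = 4 / 0.848^0.2938 = 4 / 0.9527 = 4.199

4.20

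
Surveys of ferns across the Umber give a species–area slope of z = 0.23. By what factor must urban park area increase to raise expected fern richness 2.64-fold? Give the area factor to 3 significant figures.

68.1

(A₂/A₁)^0.23 = 2.64, so A₂/A₁ = 2.64^(1/0.23) = 2.64^4.348
ln(A₂/A₁) = ln 2.64 / 0.23 = 0.9708 / 0.23 = 4.2208
A₂/A₁ = e^4.2208 ≈ 68.09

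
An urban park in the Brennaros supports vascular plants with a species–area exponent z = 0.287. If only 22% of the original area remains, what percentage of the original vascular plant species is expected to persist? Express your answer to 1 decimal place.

64.8%

S_new/S_old = (A_new/A_old)^z = 0.22^0.287
= exp(0.287 × ln 0.22) = exp(0.287 × -1.5141) = exp(-0.4346) ≈ 0.6476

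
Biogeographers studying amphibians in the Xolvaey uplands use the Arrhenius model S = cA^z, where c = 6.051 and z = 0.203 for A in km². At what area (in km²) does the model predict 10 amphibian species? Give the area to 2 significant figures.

12 km²

10 = 6.051 × A^0.203  ⇒  A^0.203 = 10/6.051 = 1.653
ln A = ln(1.653) / 0.203 = 0.5024 / 0.203 = 2.4747
A = e^2.4747 ≈ 11.88 km²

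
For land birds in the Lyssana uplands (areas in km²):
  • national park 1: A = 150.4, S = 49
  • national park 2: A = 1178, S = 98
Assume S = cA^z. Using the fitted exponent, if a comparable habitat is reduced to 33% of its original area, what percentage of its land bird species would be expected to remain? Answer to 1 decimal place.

z = ln(98/49) / ln(1178/150.4) = 0.6931 / 2.0583 = 0.3368
S_new/S_old = (A_new/A_old)^z = 0.33^0.3368 = exp(0.3368 × -1.1087) = 0.6884

68.8%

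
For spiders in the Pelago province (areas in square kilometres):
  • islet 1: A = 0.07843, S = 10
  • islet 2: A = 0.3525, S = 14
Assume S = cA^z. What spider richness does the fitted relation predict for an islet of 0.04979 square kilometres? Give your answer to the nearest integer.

9

z = ln(14/10) / ln(0.3525/0.07843) = 0.3365 / 1.5028 = 0.2239
c = 10 / 0.07843^0.2239 = 10 / 0.5656 = 17.68
S₃ = 17.68 × 0.04979^0.2239 = 17.68 × 0.5109 ≈ 9.033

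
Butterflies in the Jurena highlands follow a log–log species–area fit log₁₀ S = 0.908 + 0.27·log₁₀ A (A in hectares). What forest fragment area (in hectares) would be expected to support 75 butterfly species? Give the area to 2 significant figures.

3800 hectares

75 = 8.091 × A^0.27  ⇒  A^0.27 = 75/8.091 = 9.27
ln A = ln(9.27) / 0.27 = 2.2267 / 0.27 = 8.2472
A = e^8.2472 ≈ 3817 hectares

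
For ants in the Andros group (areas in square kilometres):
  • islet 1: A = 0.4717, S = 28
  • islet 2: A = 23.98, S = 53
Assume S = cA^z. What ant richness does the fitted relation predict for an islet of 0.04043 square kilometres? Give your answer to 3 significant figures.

18.8

z = ln(53/28) / ln(23.98/0.4717) = 0.6381 / 3.9286 = 0.1624
c = 28 / 0.4717^0.1624 = 28 / 0.8851 = 31.63
S₃ = 31.63 × 0.04043^0.1624 = 31.63 × 0.5939 ≈ 18.79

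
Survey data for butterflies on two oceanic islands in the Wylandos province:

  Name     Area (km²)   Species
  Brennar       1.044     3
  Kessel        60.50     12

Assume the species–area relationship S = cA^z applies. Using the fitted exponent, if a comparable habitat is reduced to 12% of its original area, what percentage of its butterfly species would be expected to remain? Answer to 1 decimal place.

z = ln(12/3) / ln(60.5/1.044) = 1.3863 / 4.0596 = 0.3415
S_new/S_old = (A_new/A_old)^z = 0.12^0.3415 = exp(0.3415 × -2.1203) = 0.4848

48.5%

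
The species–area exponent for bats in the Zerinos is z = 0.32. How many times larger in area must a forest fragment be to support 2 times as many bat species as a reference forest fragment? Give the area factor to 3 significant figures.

8.72

(A₂/A₁)^0.32 = 2, so A₂/A₁ = 2^(1/0.32) = 2^3.125
ln(A₂/A₁) = ln 2 / 0.32 = 0.6931 / 0.32 = 2.1661
A₂/A₁ = e^2.1661 ≈ 8.724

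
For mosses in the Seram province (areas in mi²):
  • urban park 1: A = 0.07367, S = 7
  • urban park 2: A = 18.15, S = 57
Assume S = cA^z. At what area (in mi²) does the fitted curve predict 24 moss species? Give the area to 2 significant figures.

1.9 mi²

z = ln(57/7) / ln(18.15/0.07367) = 2.0971 / 5.5068 = 0.3808
c = 7 / 0.07367^0.3808 = 7 / 0.3704 = 18.9
A = (24/18.9)^(1/0.3808) ⇒ ln A = ln(1.27)/0.3808 = 0.6273
A = e^0.6273 ≈ 1.873 mi²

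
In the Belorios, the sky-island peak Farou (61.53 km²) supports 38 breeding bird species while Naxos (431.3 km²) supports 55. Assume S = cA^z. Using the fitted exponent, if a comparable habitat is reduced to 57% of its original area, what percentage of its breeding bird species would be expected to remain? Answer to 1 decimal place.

z = ln(55/38) / ln(431.3/61.53) = 0.3697 / 1.9473 = 0.1899
S_new/S_old = (A_new/A_old)^z = 0.57^0.1899 = exp(0.1899 × -0.5621) = 0.8988

89.9%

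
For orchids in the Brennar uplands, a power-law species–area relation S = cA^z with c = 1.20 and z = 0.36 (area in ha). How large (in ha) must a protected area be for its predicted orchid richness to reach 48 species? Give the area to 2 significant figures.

48 = 1.2 × A^0.36  ⇒  A^0.36 = 48/1.2 = 40
ln A = ln(40) / 0.36 = 3.6889 / 0.36 = 10.2469
A = e^10.2469 ≈ 28195 ha

28000 ha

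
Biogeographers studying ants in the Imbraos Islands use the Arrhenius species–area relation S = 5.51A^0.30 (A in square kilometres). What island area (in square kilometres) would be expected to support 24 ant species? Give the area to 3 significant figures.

135 square kilometres

24 = 5.51 × A^0.3  ⇒  A^0.3 = 24/5.51 = 4.356
ln A = ln(4.356) / 0.3 = 1.4715 / 0.3 = 4.9050
A = e^4.9050 ≈ 135 square kilometres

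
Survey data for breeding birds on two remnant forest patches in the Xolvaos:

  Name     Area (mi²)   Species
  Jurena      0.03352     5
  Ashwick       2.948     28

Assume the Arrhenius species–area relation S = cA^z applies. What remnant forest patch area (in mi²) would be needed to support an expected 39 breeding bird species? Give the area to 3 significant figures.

z = ln(28/5) / ln(2.948/0.03352) = 1.7228 / 4.4767 = 0.3848
c = 5 / 0.03352^0.3848 = 5 / 0.2707 = 18.47
A = (39/18.47)^(1/0.3848) ⇒ ln A = ln(2.112)/0.3848 = 1.9422
A = e^1.9422 ≈ 6.974 mi²

6.97 mi²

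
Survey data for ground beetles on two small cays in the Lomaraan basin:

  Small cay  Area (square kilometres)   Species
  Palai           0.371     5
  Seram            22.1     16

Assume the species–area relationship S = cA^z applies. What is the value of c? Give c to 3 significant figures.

6.63

z = ln(S₂/S₁) / ln(A₂/A₁) = ln(16/5) / ln(22.1/0.371) = 1.1632 / 4.0871 = 0.2846
c = S₁ / A₁^z = 5 / 0.371^0.2846 = 5 / 0.7541 = 6.63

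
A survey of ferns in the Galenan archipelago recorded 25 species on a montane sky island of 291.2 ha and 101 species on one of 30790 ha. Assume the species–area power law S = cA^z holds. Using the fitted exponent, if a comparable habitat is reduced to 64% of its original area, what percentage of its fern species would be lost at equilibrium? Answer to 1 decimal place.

12.5%

z = ln(101/25) / ln(30790/291.2) = 1.3962 / 4.6609 = 0.2996
S_new/S_old = (A_new/A_old)^z = 0.64^0.2996 = exp(0.2996 × -0.4463) = 0.8749
Fraction lost = 1 − 0.8749 = 0.1251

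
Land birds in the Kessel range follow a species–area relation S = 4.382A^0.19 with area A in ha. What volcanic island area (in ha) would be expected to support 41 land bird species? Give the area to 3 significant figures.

129000 ha

41 = 4.382 × A^0.19  ⇒  A^0.19 = 41/4.382 = 9.356
ln A = ln(9.356) / 0.19 = 2.2361 / 0.19 = 11.7688
A = e^11.7688 ≈ 129156 ha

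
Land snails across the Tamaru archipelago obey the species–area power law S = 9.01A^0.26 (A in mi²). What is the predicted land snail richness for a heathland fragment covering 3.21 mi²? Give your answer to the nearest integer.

12

S = 9.01 × 3.21^0.26 = 9.01 × 1.354 ≈ 12.2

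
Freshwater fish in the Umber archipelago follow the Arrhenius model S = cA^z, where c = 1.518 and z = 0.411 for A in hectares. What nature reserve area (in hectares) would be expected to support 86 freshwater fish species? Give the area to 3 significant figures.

86 = 1.518 × A^0.411  ⇒  A^0.411 = 86/1.518 = 56.65
ln A = ln(56.65) / 0.411 = 4.0370 / 0.411 = 9.8223
A = e^9.8223 ≈ 18440 hectares

18400 hectares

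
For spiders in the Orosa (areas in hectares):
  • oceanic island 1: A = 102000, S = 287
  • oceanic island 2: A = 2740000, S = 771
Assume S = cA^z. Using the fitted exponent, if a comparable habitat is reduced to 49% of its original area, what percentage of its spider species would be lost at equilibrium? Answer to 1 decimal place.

19.3%

z = ln(771/287) / ln(2740000/102000) = 0.9882 / 3.2907 = 0.3003
S_new/S_old = (A_new/A_old)^z = 0.49^0.3003 = exp(0.3003 × -0.7133) = 0.8072
Fraction lost = 1 − 0.8072 = 0.1928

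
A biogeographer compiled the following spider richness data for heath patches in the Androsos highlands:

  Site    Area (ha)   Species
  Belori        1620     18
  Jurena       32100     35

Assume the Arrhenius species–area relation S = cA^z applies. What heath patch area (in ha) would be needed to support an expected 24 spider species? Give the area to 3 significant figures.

5900 ha

z = ln(35/18) / ln(32100/1620) = 0.6650 / 2.9864 = 0.2227
c = 18 / 1620^0.2227 = 18 / 5.184 = 3.472
A = (24/3.472)^(1/0.2227) ⇒ ln A = ln(6.912)/0.2227 = 8.6822
A = e^8.6822 ≈ 5897 ha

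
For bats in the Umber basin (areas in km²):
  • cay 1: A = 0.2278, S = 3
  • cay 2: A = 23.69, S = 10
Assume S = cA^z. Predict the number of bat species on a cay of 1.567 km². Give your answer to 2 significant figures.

z = ln(10/3) / ln(23.69/0.2278) = 1.2040 / 4.6443 = 0.2592
c = 3 / 0.2278^0.2592 = 3 / 0.6815 = 4.402
S₃ = 4.402 × 1.567^0.2592 = 4.402 × 1.123 ≈ 4.946

4.9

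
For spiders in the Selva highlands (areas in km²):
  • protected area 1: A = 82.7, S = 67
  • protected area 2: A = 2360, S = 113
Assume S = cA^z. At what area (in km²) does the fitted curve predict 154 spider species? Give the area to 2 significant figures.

z = ln(113/67) / ln(2360/82.7) = 0.5227 / 3.3512 = 0.1560
c = 67 / 82.7^0.1560 = 67 / 1.991 = 33.65
A = (154/33.65)^(1/0.1560) ⇒ ln A = ln(4.576)/0.1560 = 9.7512
A = e^9.7512 ≈ 17174 km²

17000 km²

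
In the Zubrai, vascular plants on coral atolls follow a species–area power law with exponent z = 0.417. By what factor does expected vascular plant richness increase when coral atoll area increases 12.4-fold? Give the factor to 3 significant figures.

S₂/S₁ = (A₂/A₁)^z = 12.4^0.417
ln(S₂/S₁) = 0.417 × ln 12.4 = 0.417 × 2.5177 = 1.0499
S₂/S₁ = e^1.0499 ≈ 2.857

2.86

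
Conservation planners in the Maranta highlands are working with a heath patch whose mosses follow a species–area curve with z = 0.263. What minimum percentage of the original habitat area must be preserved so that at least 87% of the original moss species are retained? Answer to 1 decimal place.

58.9%

Need (A_new/A_old)^0.263 = 0.87, so A_new/A_old = 0.87^(1/0.263) = 0.87^3.802
ln(A_new/A_old) = ln 0.87 / 0.263 = -0.1393 / 0.263 = -0.5295
A_new/A_old = e^-0.5295 ≈ 0.5889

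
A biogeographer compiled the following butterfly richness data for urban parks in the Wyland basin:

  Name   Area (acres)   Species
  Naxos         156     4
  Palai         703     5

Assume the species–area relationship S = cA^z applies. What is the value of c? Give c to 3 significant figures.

z = ln(S₂/S₁) / ln(A₂/A₁) = ln(5/4) / ln(703/156) = 0.2231 / 1.5055 = 0.1482
c = S₁ / A₁^z = 4 / 156^0.1482 = 4 / 2.114 = 1.892

1.89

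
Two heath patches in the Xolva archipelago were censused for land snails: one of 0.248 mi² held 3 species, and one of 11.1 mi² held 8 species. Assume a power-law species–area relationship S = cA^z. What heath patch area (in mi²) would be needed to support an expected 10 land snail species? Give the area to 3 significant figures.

z = ln(8/3) / ln(11.1/0.248) = 0.9808 / 3.8013 = 0.2580
c = 3 / 0.248^0.2580 = 3 / 0.6978 = 4.299
A = (10/4.299)^(1/0.2580) ⇒ ln A = ln(2.326)/0.2580 = 3.2718
A = e^3.2718 ≈ 26.36 mi²

26.4 mi²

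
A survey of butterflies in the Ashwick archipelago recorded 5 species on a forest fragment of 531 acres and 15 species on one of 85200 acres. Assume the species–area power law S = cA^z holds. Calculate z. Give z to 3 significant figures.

Taking logs: ln S = ln c + z ln A, so z = (ln S₂ − ln S₁)/(ln A₂ − ln A₁).
z = ln(15/5) / ln(85200/531) = ln(3) / ln(160.5) = 1.0986 / 5.0780 = 0.2163

0.216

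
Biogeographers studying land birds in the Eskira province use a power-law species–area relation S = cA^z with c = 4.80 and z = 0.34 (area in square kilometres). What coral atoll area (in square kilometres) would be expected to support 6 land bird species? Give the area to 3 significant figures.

6 = 4.8 × A^0.34  ⇒  A^0.34 = 6/4.8 = 1.25
ln A = ln(1.25) / 0.34 = 0.2231 / 0.34 = 0.6563
A = e^0.6563 ≈ 1.928 square kilometres

1.93 square kilometres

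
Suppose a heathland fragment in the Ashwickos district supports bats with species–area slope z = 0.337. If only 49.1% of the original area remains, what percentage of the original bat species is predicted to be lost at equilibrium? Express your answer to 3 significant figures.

S_new/S_old = (A_new/A_old)^z = 0.491^0.337
= exp(0.337 × ln 0.491) = exp(0.337 × -0.7113) = exp(-0.2397) ≈ 0.7869
Fraction lost = 1 − 0.7869 = 0.2131

21.3%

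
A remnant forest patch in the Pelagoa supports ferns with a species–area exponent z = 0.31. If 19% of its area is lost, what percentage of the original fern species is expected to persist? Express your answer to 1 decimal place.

93.7%

S_new/S_old = (A_new/A_old)^z = 0.81^0.31
= exp(0.31 × ln 0.81) = exp(0.31 × -0.2107) = exp(-0.0653) ≈ 0.9368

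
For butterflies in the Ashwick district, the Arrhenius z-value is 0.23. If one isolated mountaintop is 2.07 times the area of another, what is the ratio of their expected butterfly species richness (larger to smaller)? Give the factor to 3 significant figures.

1.18

S₂/S₁ = (A₂/A₁)^z = 2.07^0.23
ln(S₂/S₁) = 0.23 × ln 2.07 = 0.23 × 0.7275 = 0.1673
S₂/S₁ = e^0.1673 ≈ 1.182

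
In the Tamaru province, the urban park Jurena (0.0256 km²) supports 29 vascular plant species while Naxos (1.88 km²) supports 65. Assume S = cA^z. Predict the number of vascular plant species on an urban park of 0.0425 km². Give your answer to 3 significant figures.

z = ln(65/29) / ln(1.88/0.0256) = 0.8071 / 4.2964 = 0.1879
c = 29 / 0.0256^0.1879 = 29 / 0.5023 = 57.73
S₃ = 57.73 × 0.0425^0.1879 = 57.73 × 0.5525 ≈ 31.9

31.9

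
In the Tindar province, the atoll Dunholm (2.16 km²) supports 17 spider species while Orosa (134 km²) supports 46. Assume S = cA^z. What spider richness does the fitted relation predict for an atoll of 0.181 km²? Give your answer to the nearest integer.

9

z = ln(46/17) / ln(134/2.16) = 0.9954 / 4.1277 = 0.2412
c = 17 / 2.16^0.2412 = 17 / 1.204 = 14.12
S₃ = 14.12 × 0.181^0.2412 = 14.12 × 0.6622 ≈ 9.349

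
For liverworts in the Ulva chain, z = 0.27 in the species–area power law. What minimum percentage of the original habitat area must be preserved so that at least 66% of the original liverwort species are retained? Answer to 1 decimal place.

21.5%

Need (A_new/A_old)^0.27 = 0.66, so A_new/A_old = 0.66^(1/0.27) = 0.66^3.704
ln(A_new/A_old) = ln 0.66 / 0.27 = -0.4155 / 0.27 = -1.5389
A_new/A_old = e^-1.5389 ≈ 0.2146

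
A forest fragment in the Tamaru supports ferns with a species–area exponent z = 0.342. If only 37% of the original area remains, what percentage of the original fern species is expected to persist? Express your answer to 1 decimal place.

S_new/S_old = (A_new/A_old)^z = 0.37^0.342
= exp(0.342 × ln 0.37) = exp(0.342 × -0.9943) = exp(-0.3400) ≈ 0.7117

71.2%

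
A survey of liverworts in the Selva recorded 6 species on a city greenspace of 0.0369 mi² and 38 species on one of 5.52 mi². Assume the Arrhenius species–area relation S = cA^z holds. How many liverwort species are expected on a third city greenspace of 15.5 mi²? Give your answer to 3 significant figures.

z = ln(38/6) / ln(5.52/0.0369) = 1.8458 / 5.0079 = 0.3686
c = 6 / 0.0369^0.3686 = 6 / 0.2964 = 20.25
S₃ = 20.25 × 15.5^0.3686 = 20.25 × 2.746 ≈ 55.6

55.6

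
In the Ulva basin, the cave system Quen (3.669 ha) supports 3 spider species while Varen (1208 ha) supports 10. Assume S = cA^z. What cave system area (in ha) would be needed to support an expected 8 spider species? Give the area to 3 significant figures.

z = ln(10/3) / ln(1208/3.669) = 1.2040 / 5.7968 = 0.2077
c = 3 / 3.669^0.2077 = 3 / 1.31 = 2.29
A = (8/2.29)^(1/0.2077) ⇒ ln A = ln(3.493)/0.2077 = 6.0223
A = e^6.0223 ≈ 412.5 ha

413 ha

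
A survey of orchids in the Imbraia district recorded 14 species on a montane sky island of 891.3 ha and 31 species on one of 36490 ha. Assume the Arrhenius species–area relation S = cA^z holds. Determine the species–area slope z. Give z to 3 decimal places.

0.214

Taking logs: ln S = ln c + z ln A, so z = (ln S₂ − ln S₁)/(ln A₂ − ln A₁).
z = ln(31/14) / ln(36490/891.3) = ln(2.214) / ln(40.94) = 0.7949 / 3.7121 = 0.2141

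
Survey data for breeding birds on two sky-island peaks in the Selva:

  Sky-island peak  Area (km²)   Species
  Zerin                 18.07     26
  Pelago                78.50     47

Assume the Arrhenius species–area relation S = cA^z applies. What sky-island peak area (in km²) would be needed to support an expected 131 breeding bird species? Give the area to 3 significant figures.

998 km²

z = ln(47/26) / ln(78.5/18.07) = 0.5921 / 1.4688 = 0.4031
c = 26 / 18.07^0.4031 = 26 / 3.211 = 8.097
A = (131/8.097)^(1/0.4031) ⇒ ln A = ln(16.18)/0.4031 = 6.9062
A = e^6.9062 ≈ 998.4 km²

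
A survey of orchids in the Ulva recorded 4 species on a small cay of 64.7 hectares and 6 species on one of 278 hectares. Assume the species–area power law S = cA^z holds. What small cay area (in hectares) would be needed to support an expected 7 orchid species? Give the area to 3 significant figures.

z = ln(6/4) / ln(278/64.7) = 0.4055 / 1.4579 = 0.2781
c = 4 / 64.7^0.2781 = 4 / 3.189 = 1.254
A = (7/1.254)^(1/0.2781) ⇒ ln A = ln(5.581)/0.2781 = 6.1819
A = e^6.1819 ≈ 483.9 hectares

484 hectares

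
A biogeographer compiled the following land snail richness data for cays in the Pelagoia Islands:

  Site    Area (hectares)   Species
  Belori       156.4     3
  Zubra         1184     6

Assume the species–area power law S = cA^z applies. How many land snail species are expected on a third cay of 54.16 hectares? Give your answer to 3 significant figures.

2.09

z = ln(6/3) / ln(1184/156.4) = 0.6931 / 2.0242 = 0.3424
c = 3 / 156.4^0.3424 = 3 / 5.641 = 0.5318
S₃ = 0.5318 × 54.16^0.3424 = 0.5318 × 3.923 ≈ 2.086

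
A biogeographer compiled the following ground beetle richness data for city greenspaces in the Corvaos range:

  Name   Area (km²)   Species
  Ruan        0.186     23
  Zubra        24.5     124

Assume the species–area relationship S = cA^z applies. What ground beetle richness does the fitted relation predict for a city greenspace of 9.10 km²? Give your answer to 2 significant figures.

88

z = ln(124/23) / ln(24.5/0.186) = 1.6848 / 4.8807 = 0.3452
c = 23 / 0.186^0.3452 = 23 / 0.5596 = 41.1
S₃ = 41.1 × 9.1^0.3452 = 41.1 × 2.143 ≈ 88.09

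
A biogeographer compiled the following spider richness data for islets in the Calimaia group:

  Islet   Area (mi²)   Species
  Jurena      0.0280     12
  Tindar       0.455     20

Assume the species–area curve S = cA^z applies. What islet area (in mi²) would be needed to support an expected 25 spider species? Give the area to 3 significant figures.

z = ln(20/12) / ln(0.455/0.028) = 0.5108 / 2.7881 = 0.1832
c = 12 / 0.028^0.1832 = 12 / 0.5194 = 23.1
A = (25/23.1)^(1/0.1832) ⇒ ln A = ln(1.082)/0.1832 = 0.4305
A = e^0.4305 ≈ 1.538 mi²

1.54 mi²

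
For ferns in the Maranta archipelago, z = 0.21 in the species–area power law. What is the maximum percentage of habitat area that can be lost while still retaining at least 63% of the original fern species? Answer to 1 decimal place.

88.9%

Need (A_new/A_old)^0.21 = 0.63, so A_new/A_old = 0.63^(1/0.21) = 0.63^4.762
ln(A_new/A_old) = ln 0.63 / 0.21 = -0.4620 / 0.21 = -2.2002
A_new/A_old = e^-2.2002 ≈ 0.1108
Fraction that can be lost = 1 − 0.1108 = 0.8892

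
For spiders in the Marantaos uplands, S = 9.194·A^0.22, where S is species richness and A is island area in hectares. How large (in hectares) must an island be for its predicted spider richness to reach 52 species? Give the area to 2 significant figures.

2600 hectares

52 = 9.194 × A^0.22  ⇒  A^0.22 = 52/9.194 = 5.656
ln A = ln(5.656) / 0.22 = 1.7327 / 0.22 = 7.8759
A = e^7.8759 ≈ 2633 hectares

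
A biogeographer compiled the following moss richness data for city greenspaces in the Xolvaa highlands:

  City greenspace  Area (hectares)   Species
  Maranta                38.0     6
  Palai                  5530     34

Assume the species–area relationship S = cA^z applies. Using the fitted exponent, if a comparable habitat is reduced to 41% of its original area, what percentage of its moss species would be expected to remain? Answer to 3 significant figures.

73.3%

z = ln(34/6) / ln(5530/38) = 1.7346 / 4.9804 = 0.3483
S_new/S_old = (A_new/A_old)^z = 0.41^0.3483 = exp(0.3483 × -0.8916) = 0.7331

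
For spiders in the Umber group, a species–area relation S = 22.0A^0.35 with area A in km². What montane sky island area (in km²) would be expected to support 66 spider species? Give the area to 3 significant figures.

23.1 km²

66 = 22 × A^0.35  ⇒  A^0.35 = 66/22 = 3
ln A = ln(3) / 0.35 = 1.0986 / 0.35 = 3.1389
A = e^3.1389 ≈ 23.08 km²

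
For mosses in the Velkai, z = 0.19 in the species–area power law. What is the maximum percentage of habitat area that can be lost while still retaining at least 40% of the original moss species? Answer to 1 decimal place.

99.2%

Need (A_new/A_old)^0.19 = 0.4, so A_new/A_old = 0.4^(1/0.19) = 0.4^5.263
ln(A_new/A_old) = ln 0.4 / 0.19 = -0.9163 / 0.19 = -4.8226
A_new/A_old = e^-4.8226 ≈ 0.008046
Fraction that can be lost = 1 − 0.008046 = 0.992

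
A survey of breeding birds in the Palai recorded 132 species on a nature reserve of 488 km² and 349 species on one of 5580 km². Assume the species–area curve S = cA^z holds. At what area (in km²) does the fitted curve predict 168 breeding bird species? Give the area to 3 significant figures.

893 km²

z = ln(349/132) / ln(5580/488) = 0.9723 / 2.4366 = 0.3990
c = 132 / 488^0.3990 = 132 / 11.82 = 11.16
A = (168/11.16)^(1/0.3990) ⇒ ln A = ln(15.05)/0.3990 = 6.7947
A = e^6.7947 ≈ 893.1 km²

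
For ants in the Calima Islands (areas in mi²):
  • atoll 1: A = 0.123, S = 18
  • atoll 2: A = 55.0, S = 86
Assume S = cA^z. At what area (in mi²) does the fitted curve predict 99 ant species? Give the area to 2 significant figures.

z = ln(86/18) / ln(55/0.123) = 1.5640 / 6.1029 = 0.2563
c = 18 / 0.123^0.2563 = 18 / 0.5845 = 30.8
A = (99/30.8)^(1/0.2563) ⇒ ln A = ln(3.215)/0.2563 = 4.5567
A = e^4.5567 ≈ 95.26 mi²

95 mi²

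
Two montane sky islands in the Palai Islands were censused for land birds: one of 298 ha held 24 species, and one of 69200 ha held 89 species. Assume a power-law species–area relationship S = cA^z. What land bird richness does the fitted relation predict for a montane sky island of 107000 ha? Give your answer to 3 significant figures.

z = ln(89/24) / ln(69200/298) = 1.3106 / 5.4477 = 0.2406
c = 24 / 298^0.2406 = 24 / 3.938 = 6.095
S₃ = 6.095 × 107000^0.2406 = 6.095 × 16.22 ≈ 98.84

98.8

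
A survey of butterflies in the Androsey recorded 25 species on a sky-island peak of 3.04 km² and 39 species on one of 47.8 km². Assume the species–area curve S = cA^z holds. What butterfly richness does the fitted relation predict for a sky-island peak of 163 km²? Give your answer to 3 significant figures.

z = ln(39/25) / ln(47.8/3.04) = 0.4447 / 2.7552 = 0.1614
c = 25 / 3.04^0.1614 = 25 / 1.197 = 20.89
S₃ = 20.89 × 163^0.1614 = 20.89 × 2.275 ≈ 47.54

47.5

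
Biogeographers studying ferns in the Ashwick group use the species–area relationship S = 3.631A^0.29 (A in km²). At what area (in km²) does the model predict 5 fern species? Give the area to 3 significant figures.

5 = 3.631 × A^0.29  ⇒  A^0.29 = 5/3.631 = 1.377
ln A = ln(1.377) / 0.29 = 0.3199 / 0.29 = 1.1032
A = e^1.1032 ≈ 3.014 km²

3.01 km²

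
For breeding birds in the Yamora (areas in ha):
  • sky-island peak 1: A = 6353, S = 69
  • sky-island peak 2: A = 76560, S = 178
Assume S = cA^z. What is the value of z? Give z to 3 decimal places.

0.381

Taking logs: ln S = ln c + z ln A, so z = (ln S₂ − ln S₁)/(ln A₂ − ln A₁).
z = ln(178/69) / ln(76560/6353) = ln(2.58) / ln(12.05) = 0.9477 / 2.4891 = 0.3807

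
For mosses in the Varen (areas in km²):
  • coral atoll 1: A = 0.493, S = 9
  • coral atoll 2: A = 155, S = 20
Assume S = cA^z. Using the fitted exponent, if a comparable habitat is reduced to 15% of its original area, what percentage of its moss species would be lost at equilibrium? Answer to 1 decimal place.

z = ln(20/9) / ln(155/0.493) = 0.7985 / 5.7507 = 0.1389
S_new/S_old = (A_new/A_old)^z = 0.15^0.1389 = exp(0.1389 × -1.8971) = 0.7684
Fraction lost = 1 − 0.7684 = 0.2316

23.2%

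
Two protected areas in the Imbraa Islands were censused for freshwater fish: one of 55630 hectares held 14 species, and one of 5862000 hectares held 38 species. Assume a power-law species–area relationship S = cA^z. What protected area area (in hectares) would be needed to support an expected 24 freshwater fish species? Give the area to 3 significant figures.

z = ln(38/14) / ln(5862000/55630) = 0.9985 / 4.6575 = 0.2144
c = 14 / 55630^0.2144 = 14 / 10.41 = 1.345
A = (24/1.345)^(1/0.2144) ⇒ ln A = ln(17.84)/0.2144 = 13.4406
A = e^13.4406 ≈ 687327 hectares

687000 hectares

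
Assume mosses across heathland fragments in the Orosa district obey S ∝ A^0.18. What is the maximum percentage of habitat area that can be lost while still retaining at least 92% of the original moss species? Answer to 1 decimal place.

37.1%

Need (A_new/A_old)^0.18 = 0.92, so A_new/A_old = 0.92^(1/0.18) = 0.92^5.556
ln(A_new/A_old) = ln 0.92 / 0.18 = -0.0834 / 0.18 = -0.4632
A_new/A_old = e^-0.4632 ≈ 0.6292
Fraction that can be lost = 1 − 0.6292 = 0.3708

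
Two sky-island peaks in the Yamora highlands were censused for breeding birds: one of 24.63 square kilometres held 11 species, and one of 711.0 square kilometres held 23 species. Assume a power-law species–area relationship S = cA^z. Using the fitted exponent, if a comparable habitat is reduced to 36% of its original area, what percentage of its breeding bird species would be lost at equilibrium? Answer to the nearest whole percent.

z = ln(23/11) / ln(711/24.63) = 0.7376 / 3.3627 = 0.2193
S_new/S_old = (A_new/A_old)^z = 0.36^0.2193 = exp(0.2193 × -1.0217) = 0.7992
Fraction lost = 1 − 0.7992 = 0.2008

20%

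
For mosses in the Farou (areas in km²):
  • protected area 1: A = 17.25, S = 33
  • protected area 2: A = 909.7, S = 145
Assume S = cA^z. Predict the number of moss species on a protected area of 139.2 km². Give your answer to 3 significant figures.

72.0

z = ln(145/33) / ln(909.7/17.25) = 1.4802 / 3.9653 = 0.3733
c = 33 / 17.25^0.3733 = 33 / 2.895 = 11.4
S₃ = 11.4 × 139.2^0.3733 = 11.4 × 6.313 ≈ 71.95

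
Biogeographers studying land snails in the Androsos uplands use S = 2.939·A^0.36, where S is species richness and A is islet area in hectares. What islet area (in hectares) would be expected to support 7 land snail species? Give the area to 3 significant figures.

7 = 2.939 × A^0.36  ⇒  A^0.36 = 7/2.939 = 2.382
ln A = ln(2.382) / 0.36 = 0.8678 / 0.36 = 2.4107
A = e^2.4107 ≈ 11.14 hectares

11.1 hectares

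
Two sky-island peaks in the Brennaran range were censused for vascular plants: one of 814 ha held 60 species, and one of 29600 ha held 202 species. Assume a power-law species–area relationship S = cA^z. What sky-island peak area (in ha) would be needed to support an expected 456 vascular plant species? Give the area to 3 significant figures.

z = ln(202/60) / ln(29600/814) = 1.2139 / 3.5936 = 0.3378
c = 60 / 814^0.3378 = 60 / 9.621 = 6.236
A = (456/6.236)^(1/0.3378) ⇒ ln A = ln(73.12)/0.3378 = 12.7059
A = e^12.7059 ≈ 329679 ha

330000 ha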